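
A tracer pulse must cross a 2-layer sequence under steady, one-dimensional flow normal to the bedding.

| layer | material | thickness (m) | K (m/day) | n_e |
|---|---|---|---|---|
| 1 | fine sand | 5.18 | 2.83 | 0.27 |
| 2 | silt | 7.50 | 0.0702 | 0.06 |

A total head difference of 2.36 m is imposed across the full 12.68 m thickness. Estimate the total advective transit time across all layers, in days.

With flow normal to the layers, continuity requires the same specific discharge q through every layer.
Σ(b_i/K_i) = 5.18/2.83 + 7.50/0.0702 = 108.7 d.
q = Δh / Σ(b_i/K_i) = 2.36 / 108.7 = 0.02172 m/day.
In each layer the seepage velocity is v_i = q/n_i, so the layer transit time is t_i = b_i·n_i / q:
  layer 1 (fine sand): t_1 = 5.18 × 0.27 / 0.02172 = 64.40 d
  layer 2 (silt): t_2 = 7.50 × 0.06 / 0.02172 = 20.72 d
Total t = Σ t_i = 85.12 days.

85.1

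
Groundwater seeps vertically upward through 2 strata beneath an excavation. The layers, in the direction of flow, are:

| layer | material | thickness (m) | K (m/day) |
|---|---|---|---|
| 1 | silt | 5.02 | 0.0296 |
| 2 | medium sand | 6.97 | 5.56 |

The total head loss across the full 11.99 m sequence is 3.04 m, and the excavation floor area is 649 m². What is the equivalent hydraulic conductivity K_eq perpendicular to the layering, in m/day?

Flow is perpendicular to layering, so the layers act in series and the equivalent K is the thickness-weighted harmonic mean.
Total thickness L = 5.02 + 6.97 = 11.99 m.
Σ(b_i/K_i) = 5.02/0.0296 + 6.97/5.56 = 170.8 d.
K_eq = L / Σ(b_i/K_i) = 11.99 / 170.8 = 0.07018 m/day.

0.0702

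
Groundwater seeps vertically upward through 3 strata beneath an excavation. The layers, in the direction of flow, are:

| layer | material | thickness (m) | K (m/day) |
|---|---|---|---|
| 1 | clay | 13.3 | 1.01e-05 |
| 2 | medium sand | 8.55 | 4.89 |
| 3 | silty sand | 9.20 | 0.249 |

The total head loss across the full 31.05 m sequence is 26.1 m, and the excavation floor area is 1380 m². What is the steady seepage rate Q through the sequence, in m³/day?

0.0274

Flow is perpendicular to layering, so the layers act in series and the equivalent K is the thickness-weighted harmonic mean.
Total thickness L = 13.3 + 8.55 + 9.20 = 31.05 m.
Σ(b_i/K_i) = 13.3/1.01e-05 + 8.55/4.89 + 9.20/0.249 = 1.317e+06 d.
K_eq = L / Σ(b_i/K_i) = 31.05 / 1.317e+06 = 2.358e-05 m/day.
Q = K_eq · A · (Δh/L) = 2.358e-05 × 1380 × (26.1/31.05) = 0.02735 m³/day.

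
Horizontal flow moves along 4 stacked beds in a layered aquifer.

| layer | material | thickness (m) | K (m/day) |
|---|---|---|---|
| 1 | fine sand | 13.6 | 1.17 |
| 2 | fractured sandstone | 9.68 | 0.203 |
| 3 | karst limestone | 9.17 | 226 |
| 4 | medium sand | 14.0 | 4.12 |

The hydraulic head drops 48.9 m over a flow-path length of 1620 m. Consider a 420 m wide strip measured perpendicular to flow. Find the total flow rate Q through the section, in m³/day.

27200

Flow is parallel to layering, so each bed carries its own Darcy discharge and the transmissivities add.
Σ(K_i·b_i) = 1.17×13.6 + 0.203×9.68 + 226×9.17 + 4.12×14.0 = 2148 m²/day.
Hydraulic gradient i = Δh / L = 48.9 / 1620 = 0.03019.
Q = Σ(K_i·b_i) · W · i = 2148 × 420 × 0.03019 = 27232 m³/day.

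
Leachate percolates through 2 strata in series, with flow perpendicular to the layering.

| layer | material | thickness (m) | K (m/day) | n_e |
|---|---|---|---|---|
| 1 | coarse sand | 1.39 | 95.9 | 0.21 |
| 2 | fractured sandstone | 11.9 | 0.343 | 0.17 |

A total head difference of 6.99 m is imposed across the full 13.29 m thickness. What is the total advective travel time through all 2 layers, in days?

11.5

With flow normal to the layers, continuity requires the same specific discharge q through every layer.
Σ(b_i/K_i) = 1.39/95.9 + 11.9/0.343 = 34.71 d.
q = Δh / Σ(b_i/K_i) = 6.99 / 34.71 = 0.2014 m/day.
In each layer the seepage velocity is v_i = q/n_i, so the layer transit time is t_i = b_i·n_i / q:
  layer 1 (coarse sand): t_1 = 1.39 × 0.21 / 0.2014 = 1.449 d
  layer 2 (fractured sandstone): t_2 = 11.9 × 0.17 / 0.2014 = 10.05 d
Total t = Σ t_i = 11.49 days.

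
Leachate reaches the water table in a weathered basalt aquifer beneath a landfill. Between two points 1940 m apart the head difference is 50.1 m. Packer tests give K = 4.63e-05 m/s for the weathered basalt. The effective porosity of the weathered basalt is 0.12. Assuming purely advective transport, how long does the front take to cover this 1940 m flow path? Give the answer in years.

Convert K: 4.63e-05 m/s × 86400 = 4.000 m/day.
Hydraulic gradient i = Δh / L = 50.1 / 1940 = 0.02582.
Darcy flux q = K · i = 4.000 × 0.02582 = 0.1033 m/day.
Seepage velocity v = q / n_e = 0.1033 / 0.12 = 0.8609 m/day.
Travel time t = L / v = 1940 / 0.8609 = 2253 days = 6.170 years.

6.17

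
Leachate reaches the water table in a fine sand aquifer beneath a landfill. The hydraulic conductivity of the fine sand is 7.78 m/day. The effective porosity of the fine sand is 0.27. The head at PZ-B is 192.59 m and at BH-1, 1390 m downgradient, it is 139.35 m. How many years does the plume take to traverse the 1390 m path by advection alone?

3.45

Hydraulic gradient i = (192.59 − 139.35) / 1390 = 53.24 / 1390 = 0.03830.
Darcy flux q = K · i = 7.780 × 0.03830 = 0.2980 m/day.
Seepage velocity v = q / n_e = 0.2980 / 0.27 = 1.104 m/day.
Travel time t = L / v = 1390 / 1.104 = 1259 days = 3.448 years.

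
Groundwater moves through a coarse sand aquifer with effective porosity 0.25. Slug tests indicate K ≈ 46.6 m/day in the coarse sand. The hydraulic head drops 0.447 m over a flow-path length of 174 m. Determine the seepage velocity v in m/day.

Hydraulic gradient i = Δh / L = 0.447 / 174 = 0.002569.
Darcy flux q = K · i = 46.60 × 0.002569 = 0.1197 m/day.
Seepage velocity v = q / n_e = 0.1197 / 0.25 = 0.4789 m/day.

0.479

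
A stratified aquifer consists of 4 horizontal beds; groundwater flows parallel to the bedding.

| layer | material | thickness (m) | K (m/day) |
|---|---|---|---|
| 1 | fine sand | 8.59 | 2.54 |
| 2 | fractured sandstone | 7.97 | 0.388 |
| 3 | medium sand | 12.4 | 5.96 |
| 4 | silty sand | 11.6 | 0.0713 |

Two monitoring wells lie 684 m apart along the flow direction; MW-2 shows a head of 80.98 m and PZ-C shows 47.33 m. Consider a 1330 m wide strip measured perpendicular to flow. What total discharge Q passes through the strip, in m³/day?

6520

Flow is parallel to layering, so each bed carries its own Darcy discharge and the transmissivities add.
Σ(K_i·b_i) = 2.54×8.59 + 0.388×7.97 + 5.96×12.4 + 0.0713×11.6 = 99.64 m²/day.
Hydraulic gradient i = (80.98 − 47.33) / 684 = 33.65 / 684 = 0.04920.
Q = Σ(K_i·b_i) · W · i = 99.64 × 1330 × 0.04920 = 6520 m³/day.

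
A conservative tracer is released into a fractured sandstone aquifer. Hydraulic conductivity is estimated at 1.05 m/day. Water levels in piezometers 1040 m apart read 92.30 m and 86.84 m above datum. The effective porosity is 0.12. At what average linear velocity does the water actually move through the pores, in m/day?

Hydraulic gradient i = (92.30 − 86.84) / 1040 = 5.46 / 1040 = 0.005250.
Darcy flux q = K · i = 1.050 × 0.005250 = 0.005513 m/day.
Seepage velocity v = q / n_e = 0.005513 / 0.12 = 0.04594 m/day.

0.0459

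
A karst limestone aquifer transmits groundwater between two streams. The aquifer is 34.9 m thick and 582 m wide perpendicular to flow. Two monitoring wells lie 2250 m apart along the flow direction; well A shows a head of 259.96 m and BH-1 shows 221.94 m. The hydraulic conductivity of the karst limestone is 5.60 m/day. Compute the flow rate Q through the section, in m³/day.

1920

Cross-sectional area A = 582 × 34.9 = 20312 m².
Hydraulic gradient i = (259.96 − 221.94) / 2250 = 38.02 / 2250 = 0.01690.
Darcy's law: Q = K · A · i = 5.600 × 20312 × 0.01690 = 1922 m³/day.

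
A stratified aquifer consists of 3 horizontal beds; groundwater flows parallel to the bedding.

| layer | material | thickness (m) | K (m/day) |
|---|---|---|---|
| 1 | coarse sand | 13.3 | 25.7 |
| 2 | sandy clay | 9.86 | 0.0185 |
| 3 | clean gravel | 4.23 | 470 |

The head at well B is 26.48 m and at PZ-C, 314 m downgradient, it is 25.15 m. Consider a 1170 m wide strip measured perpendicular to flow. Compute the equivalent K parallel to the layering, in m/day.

Flow is parallel to layering, so each bed carries its own Darcy discharge and the transmissivities add.
Σ(K_i·b_i) = 25.7×13.3 + 0.0185×9.86 + 470×4.23 = 2330 m²/day.
Total thickness b = 27.39 m, so K_eq = Σ(K_i·b_i)/b = 85.07 m/day.

85.1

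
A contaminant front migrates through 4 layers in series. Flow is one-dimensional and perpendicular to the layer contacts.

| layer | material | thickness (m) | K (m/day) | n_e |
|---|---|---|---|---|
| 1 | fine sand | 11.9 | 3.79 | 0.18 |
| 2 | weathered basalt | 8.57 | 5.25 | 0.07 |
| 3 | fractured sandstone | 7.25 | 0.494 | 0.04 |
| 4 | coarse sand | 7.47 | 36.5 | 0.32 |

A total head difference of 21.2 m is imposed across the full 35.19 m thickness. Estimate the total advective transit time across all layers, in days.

With flow normal to the layers, continuity requires the same specific discharge q through every layer.
Σ(b_i/K_i) = 11.9/3.79 + 8.57/5.25 + 7.25/0.494 + 7.47/36.5 = 19.65 d.
q = Δh / Σ(b_i/K_i) = 21.2 / 19.65 = 1.079 m/day.
In each layer the seepage velocity is v_i = q/n_i, so the layer transit time is t_i = b_i·n_i / q:
  layer 1 (fine sand): t_1 = 11.9 × 0.18 / 1.079 = 1.986 d
  layer 2 (weathered basalt): t_2 = 8.57 × 0.07 / 1.079 = 0.5561 d
  layer 3 (fractured sandstone): t_3 = 7.25 × 0.04 / 1.079 = 0.2688 d
  layer 4 (coarse sand): t_4 = 7.47 × 0.32 / 1.079 = 2.216 d
Total t = Σ t_i = 5.027 days.

5.03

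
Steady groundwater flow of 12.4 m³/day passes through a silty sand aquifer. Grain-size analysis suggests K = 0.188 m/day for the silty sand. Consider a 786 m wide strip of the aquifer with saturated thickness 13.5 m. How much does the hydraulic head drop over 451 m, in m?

2.80

Cross-sectional area A = 786 × 13.5 = 10611 m².
From Q = K·A·i, i = Q / (K·A) = 12.4 / (0.1880 × 10611) = 0.006216.
Head loss Δh = i · L = 0.006216 × 451 = 2.803 m.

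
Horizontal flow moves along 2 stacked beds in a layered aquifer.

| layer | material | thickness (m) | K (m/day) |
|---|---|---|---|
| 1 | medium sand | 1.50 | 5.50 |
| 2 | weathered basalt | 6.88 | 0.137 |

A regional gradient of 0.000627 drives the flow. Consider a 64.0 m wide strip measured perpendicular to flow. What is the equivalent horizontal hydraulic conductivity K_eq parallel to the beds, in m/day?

1.10

Flow is parallel to layering, so each bed carries its own Darcy discharge and the transmissivities add.
Σ(K_i·b_i) = 5.50×1.50 + 0.137×6.88 = 9.193 m²/day.
Total thickness b = 8.380 m, so K_eq = Σ(K_i·b_i)/b = 1.097 m/day.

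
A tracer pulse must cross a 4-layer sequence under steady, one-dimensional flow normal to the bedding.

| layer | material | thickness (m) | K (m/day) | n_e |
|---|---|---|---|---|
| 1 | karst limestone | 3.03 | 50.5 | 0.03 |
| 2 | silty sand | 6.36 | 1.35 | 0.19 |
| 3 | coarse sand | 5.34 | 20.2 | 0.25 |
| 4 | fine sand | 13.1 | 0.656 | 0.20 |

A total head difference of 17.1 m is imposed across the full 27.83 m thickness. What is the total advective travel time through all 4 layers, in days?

With flow normal to the layers, continuity requires the same specific discharge q through every layer.
Σ(b_i/K_i) = 3.03/50.5 + 6.36/1.35 + 5.34/20.2 + 13.1/0.656 = 25.00 d.
q = Δh / Σ(b_i/K_i) = 17.1 / 25.00 = 0.6839 m/day.
In each layer the seepage velocity is v_i = q/n_i, so the layer transit time is t_i = b_i·n_i / q:
  layer 1 (karst limestone): t_1 = 3.03 × 0.03 / 0.6839 = 0.1329 d
  layer 2 (silty sand): t_2 = 6.36 × 0.19 / 0.6839 = 1.767 d
  layer 3 (coarse sand): t_3 = 5.34 × 0.25 / 0.6839 = 1.952 d
  layer 4 (fine sand): t_4 = 13.1 × 0.20 / 0.6839 = 3.831 d
Total t = Σ t_i = 7.683 days.

7.68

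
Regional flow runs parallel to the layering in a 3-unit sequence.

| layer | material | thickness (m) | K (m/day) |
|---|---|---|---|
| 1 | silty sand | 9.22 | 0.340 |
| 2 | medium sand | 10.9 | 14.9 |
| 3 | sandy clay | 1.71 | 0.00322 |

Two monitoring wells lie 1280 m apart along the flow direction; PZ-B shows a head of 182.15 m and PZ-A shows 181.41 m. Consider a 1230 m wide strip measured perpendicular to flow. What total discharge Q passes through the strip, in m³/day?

Flow is parallel to layering, so each bed carries its own Darcy discharge and the transmissivities add.
Σ(K_i·b_i) = 0.340×9.22 + 14.9×10.9 + 0.00322×1.71 = 165.6 m²/day.
Hydraulic gradient i = (182.15 − 181.41) / 1280 = 0.74 / 1280 = 0.0005781.
Q = Σ(K_i·b_i) · W · i = 165.6 × 1230 × 0.0005781 = 117.7 m³/day.

118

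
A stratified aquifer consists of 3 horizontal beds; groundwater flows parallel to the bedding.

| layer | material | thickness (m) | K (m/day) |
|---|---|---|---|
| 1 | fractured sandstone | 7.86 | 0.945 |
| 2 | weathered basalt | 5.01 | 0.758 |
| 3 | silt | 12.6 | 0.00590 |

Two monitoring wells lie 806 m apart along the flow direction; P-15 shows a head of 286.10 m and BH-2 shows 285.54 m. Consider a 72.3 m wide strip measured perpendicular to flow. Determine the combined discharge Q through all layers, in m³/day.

0.568

Flow is parallel to layering, so each bed carries its own Darcy discharge and the transmissivities add.
Σ(K_i·b_i) = 0.945×7.86 + 0.758×5.01 + 0.00590×12.6 = 11.30 m²/day.
Hydraulic gradient i = (286.10 − 285.54) / 806 = 0.56 / 806 = 0.0006948.
Q = Σ(K_i·b_i) · W · i = 11.30 × 72.3 × 0.0006948 = 0.5676 m³/day.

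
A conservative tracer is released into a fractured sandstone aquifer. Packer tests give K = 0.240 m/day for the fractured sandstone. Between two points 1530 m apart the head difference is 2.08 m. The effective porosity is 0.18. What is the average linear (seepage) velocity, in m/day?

Hydraulic gradient i = Δh / L = 2.08 / 1530 = 0.001359.
Darcy flux q = K · i = 0.2400 × 0.001359 = 0.0003263 m/day.
Seepage velocity v = q / n_e = 0.0003263 / 0.18 = 0.001813 m/day.

0.00181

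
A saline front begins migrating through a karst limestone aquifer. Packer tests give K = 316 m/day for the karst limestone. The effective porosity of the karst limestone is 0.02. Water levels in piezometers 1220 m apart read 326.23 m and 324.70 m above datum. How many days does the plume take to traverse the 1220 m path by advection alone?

Hydraulic gradient i = (326.23 − 324.70) / 1220 = 1.53 / 1220 = 0.001254.
Darcy flux q = K · i = 316.0 × 0.001254 = 0.3963 m/day.
Seepage velocity v = q / n_e = 0.3963 / 0.02 = 19.81 m/day.
Travel time t = L / v = 1220 / 19.81 = 61.57 days.

61.6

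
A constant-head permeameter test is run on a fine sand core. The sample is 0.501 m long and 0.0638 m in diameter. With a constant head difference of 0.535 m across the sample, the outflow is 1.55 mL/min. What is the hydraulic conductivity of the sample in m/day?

Cross-sectional area A = π·(d/2)² = π × (0.0638/2)² = 0.003197 m².
Convert discharge: 1.55 mL/min = 2.583e-08 m³/s.
Darcy's law rearranged: K = Q·L / (A·Δh) = 2.583e-08 × 0.501 / (0.003197 × 0.535) = 7.567e-06 m/s = 0.6538 m/day.

0.654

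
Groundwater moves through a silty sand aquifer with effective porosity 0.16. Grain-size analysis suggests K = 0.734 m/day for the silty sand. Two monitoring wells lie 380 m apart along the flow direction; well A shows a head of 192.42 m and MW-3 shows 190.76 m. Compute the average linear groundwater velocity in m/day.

0.0200

Hydraulic gradient i = (192.42 − 190.76) / 380 = 1.66 / 380 = 0.004368.
Darcy flux q = K · i = 0.7340 × 0.004368 = 0.003206 m/day.
Seepage velocity v = q / n_e = 0.003206 / 0.16 = 0.02004 m/day.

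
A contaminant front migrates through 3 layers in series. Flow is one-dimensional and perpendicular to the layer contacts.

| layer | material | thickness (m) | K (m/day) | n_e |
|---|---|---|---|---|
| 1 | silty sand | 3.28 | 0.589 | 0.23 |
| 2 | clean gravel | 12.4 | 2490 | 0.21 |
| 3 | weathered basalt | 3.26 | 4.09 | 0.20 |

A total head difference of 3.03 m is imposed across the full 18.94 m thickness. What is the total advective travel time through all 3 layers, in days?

8.43

With flow normal to the layers, continuity requires the same specific discharge q through every layer.
Σ(b_i/K_i) = 3.28/0.589 + 12.4/2490 + 3.26/4.09 = 6.371 d.
q = Δh / Σ(b_i/K_i) = 3.03 / 6.371 = 0.4756 m/day.
In each layer the seepage velocity is v_i = q/n_i, so the layer transit time is t_i = b_i·n_i / q:
  layer 1 (silty sand): t_1 = 3.28 × 0.23 / 0.4756 = 1.586 d
  layer 2 (clean gravel): t_2 = 12.4 × 0.21 / 0.4756 = 5.475 d
  layer 3 (weathered basalt): t_3 = 3.26 × 0.20 / 0.4756 = 1.371 d
Total t = Σ t_i = 8.432 days.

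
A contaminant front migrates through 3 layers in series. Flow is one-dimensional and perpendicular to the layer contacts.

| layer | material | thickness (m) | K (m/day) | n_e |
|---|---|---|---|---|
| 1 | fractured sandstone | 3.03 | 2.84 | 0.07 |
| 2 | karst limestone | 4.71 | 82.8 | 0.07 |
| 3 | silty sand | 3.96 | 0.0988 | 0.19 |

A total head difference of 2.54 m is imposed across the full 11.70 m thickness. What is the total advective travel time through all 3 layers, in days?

With flow normal to the layers, continuity requires the same specific discharge q through every layer.
Σ(b_i/K_i) = 3.03/2.84 + 4.71/82.8 + 3.96/0.0988 = 41.20 d.
q = Δh / Σ(b_i/K_i) = 2.54 / 41.20 = 0.06164 m/day.
In each layer the seepage velocity is v_i = q/n_i, so the layer transit time is t_i = b_i·n_i / q:
  layer 1 (fractured sandstone): t_1 = 3.03 × 0.07 / 0.06164 = 3.441 d
  layer 2 (karst limestone): t_2 = 4.71 × 0.07 / 0.06164 = 5.349 d
  layer 3 (silty sand): t_3 = 3.96 × 0.19 / 0.06164 = 12.21 d
Total t = Σ t_i = 20.99 days.

21.0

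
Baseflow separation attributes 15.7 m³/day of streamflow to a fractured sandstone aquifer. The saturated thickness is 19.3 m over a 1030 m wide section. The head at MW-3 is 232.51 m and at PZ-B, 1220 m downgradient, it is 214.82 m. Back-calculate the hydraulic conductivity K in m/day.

Cross-sectional area A = 1030 × 19.3 = 19879 m².
Hydraulic gradient i = (232.51 − 214.82) / 1220 = 17.69 / 1220 = 0.01450.
From Q = K·A·i, K = Q / (A·i) = 15.7 / (19879 × 0.01450) = 0.05447 m/day.

0.0545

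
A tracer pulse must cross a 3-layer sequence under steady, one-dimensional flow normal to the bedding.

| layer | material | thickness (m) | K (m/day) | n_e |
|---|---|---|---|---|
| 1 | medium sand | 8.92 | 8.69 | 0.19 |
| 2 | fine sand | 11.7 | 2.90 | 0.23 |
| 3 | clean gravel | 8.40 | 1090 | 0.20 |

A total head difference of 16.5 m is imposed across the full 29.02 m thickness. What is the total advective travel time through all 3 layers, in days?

1.86

With flow normal to the layers, continuity requires the same specific discharge q through every layer.
Σ(b_i/K_i) = 8.92/8.69 + 11.7/2.90 + 8.40/1090 = 5.069 d.
q = Δh / Σ(b_i/K_i) = 16.5 / 5.069 = 3.255 m/day.
In each layer the seepage velocity is v_i = q/n_i, so the layer transit time is t_i = b_i·n_i / q:
  layer 1 (medium sand): t_1 = 8.92 × 0.19 / 3.255 = 0.5206 d
  layer 2 (fine sand): t_2 = 11.7 × 0.23 / 3.255 = 0.8267 d
  layer 3 (clean gravel): t_3 = 8.40 × 0.20 / 3.255 = 0.5161 d
Total t = Σ t_i = 1.863 days.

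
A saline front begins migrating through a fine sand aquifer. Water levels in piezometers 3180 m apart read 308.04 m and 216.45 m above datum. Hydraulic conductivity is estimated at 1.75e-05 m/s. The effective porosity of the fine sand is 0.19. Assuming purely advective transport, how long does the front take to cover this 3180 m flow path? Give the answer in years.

Convert K: 1.75e-05 m/s × 86400 = 1.512 m/day.
Hydraulic gradient i = (308.04 − 216.45) / 3180 = 91.59 / 3180 = 0.02880.
Darcy flux q = K · i = 1.512 × 0.02880 = 0.04355 m/day.
Seepage velocity v = q / n_e = 0.04355 / 0.19 = 0.2292 m/day.
Travel time t = L / v = 3180 / 0.2292 = 13874 days = 37.99 years.

38.0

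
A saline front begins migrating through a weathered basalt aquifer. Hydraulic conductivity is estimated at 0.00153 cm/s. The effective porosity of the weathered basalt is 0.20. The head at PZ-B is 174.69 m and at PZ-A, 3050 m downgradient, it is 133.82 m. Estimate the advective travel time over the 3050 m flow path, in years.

Convert K: 0.00153 cm/s × 864 = 1.322 m/day.
Hydraulic gradient i = (174.69 − 133.82) / 3050 = 40.87 / 3050 = 0.01340.
Darcy flux q = K · i = 1.322 × 0.01340 = 0.01771 m/day.
Seepage velocity v = q / n_e = 0.01771 / 0.20 = 0.08857 m/day.
Travel time t = L / v = 3050 / 0.08857 = 34437 days = 94.28 years.

94.3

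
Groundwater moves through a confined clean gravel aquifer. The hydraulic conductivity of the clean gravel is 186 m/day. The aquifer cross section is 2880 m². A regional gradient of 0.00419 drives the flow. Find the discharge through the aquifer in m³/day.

2240

Hydraulic gradient i = 0.00419.
Darcy's law: Q = K · A · i = 186.0 × 2880 × 0.004190 = 2244 m³/day.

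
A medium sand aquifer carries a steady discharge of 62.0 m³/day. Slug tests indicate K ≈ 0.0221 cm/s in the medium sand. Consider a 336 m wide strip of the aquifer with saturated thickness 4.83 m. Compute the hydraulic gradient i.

Convert K: 0.0221 cm/s × 864 = 19.09 m/day.
Cross-sectional area A = 336 × 4.83 = 1623 m².
From Q = K·A·i, i = Q / (K·A) = 62.0 / (19.09 × 1623) = 0.002001.

0.00200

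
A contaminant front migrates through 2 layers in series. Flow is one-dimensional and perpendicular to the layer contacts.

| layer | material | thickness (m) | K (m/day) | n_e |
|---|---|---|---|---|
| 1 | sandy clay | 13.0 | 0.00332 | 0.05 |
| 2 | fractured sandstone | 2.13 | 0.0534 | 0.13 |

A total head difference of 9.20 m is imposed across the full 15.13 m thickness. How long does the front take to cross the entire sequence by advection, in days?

399

With flow normal to the layers, continuity requires the same specific discharge q through every layer.
Σ(b_i/K_i) = 13.0/0.00332 + 2.13/0.0534 = 3956 d.
q = Δh / Σ(b_i/K_i) = 9.20 / 3956 = 0.002326 m/day.
In each layer the seepage velocity is v_i = q/n_i, so the layer transit time is t_i = b_i·n_i / q:
  layer 1 (sandy clay): t_1 = 13.0 × 0.05 / 0.002326 = 279.5 d
  layer 2 (fractured sandstone): t_2 = 2.13 × 0.13 / 0.002326 = 119.1 d
Total t = Σ t_i = 398.5 days.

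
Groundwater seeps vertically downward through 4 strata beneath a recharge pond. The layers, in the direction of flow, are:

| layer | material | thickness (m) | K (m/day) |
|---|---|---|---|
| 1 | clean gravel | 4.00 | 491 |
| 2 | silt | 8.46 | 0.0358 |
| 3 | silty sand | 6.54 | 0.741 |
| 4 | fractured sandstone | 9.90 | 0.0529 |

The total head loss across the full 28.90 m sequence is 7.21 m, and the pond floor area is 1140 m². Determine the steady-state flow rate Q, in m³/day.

Flow is perpendicular to layering, so the layers act in series and the equivalent K is the thickness-weighted harmonic mean.
Total thickness L = 4.00 + 8.46 + 6.54 + 9.90 = 28.90 m.
Σ(b_i/K_i) = 4.00/491 + 8.46/0.0358 + 6.54/0.741 + 9.90/0.0529 = 432.3 d.
K_eq = L / Σ(b_i/K_i) = 28.90 / 432.3 = 0.06685 m/day.
Q = K_eq · A · (Δh/L) = 0.06685 × 1140 × (7.21/28.90) = 19.01 m³/day.

19.0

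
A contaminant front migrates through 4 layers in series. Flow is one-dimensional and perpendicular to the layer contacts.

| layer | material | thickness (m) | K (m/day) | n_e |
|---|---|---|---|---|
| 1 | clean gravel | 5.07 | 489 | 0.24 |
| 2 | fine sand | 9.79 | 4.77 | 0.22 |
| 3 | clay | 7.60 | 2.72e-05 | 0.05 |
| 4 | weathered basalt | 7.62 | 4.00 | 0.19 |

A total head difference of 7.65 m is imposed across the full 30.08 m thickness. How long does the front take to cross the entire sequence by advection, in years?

520

With flow normal to the layers, continuity requires the same specific discharge q through every layer.
Σ(b_i/K_i) = 5.07/489 + 9.79/4.77 + 7.60/2.72e-05 + 7.62/4.00 = 2.794e+05 d.
q = Δh / Σ(b_i/K_i) = 7.65 / 2.794e+05 = 2.738e-05 m/day.
In each layer the seepage velocity is v_i = q/n_i, so the layer transit time is t_i = b_i·n_i / q:
  layer 1 (clean gravel): t_1 = 5.07 × 0.24 / 2.738e-05 = 44444 d
  layer 2 (fine sand): t_2 = 9.79 × 0.22 / 2.738e-05 = 78667 d
  layer 3 (clay): t_3 = 7.60 × 0.05 / 2.738e-05 = 13879 d
  layer 4 (weathered basalt): t_4 = 7.62 × 0.19 / 2.738e-05 = 52881 d
Total t = Σ t_i = 1.899e+05 days = 519.8 years.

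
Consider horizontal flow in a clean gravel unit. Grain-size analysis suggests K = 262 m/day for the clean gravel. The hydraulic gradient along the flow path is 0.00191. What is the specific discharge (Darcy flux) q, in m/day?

Hydraulic gradient i = 0.00191.
Specific discharge q = K · i = 262.0 × 0.001910 = 0.5004 m/day.

0.500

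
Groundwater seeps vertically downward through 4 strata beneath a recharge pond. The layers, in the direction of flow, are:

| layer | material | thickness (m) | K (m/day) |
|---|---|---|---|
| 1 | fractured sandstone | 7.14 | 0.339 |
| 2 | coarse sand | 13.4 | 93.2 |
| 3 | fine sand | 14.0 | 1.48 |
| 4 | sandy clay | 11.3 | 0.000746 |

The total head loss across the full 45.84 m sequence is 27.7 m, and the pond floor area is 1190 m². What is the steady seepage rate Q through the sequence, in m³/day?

2.17

Flow is perpendicular to layering, so the layers act in series and the equivalent K is the thickness-weighted harmonic mean.
Total thickness L = 7.14 + 13.4 + 14.0 + 11.3 = 45.84 m.
Σ(b_i/K_i) = 7.14/0.339 + 13.4/93.2 + 14.0/1.48 + 11.3/0.000746 = 15178 d.
K_eq = L / Σ(b_i/K_i) = 45.84 / 15178 = 0.003020 m/day.
Q = K_eq · A · (Δh/L) = 0.003020 × 1190 × (27.7/45.84) = 2.172 m³/day.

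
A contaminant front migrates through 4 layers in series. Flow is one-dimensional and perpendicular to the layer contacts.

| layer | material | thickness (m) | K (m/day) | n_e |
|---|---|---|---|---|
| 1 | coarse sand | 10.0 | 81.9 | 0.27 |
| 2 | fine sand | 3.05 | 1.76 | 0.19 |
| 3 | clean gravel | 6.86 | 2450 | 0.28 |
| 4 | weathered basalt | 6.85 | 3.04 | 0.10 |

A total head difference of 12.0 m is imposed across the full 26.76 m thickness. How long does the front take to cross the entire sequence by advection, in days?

With flow normal to the layers, continuity requires the same specific discharge q through every layer.
Σ(b_i/K_i) = 10.0/81.9 + 3.05/1.76 + 6.86/2450 + 6.85/3.04 = 4.111 d.
q = Δh / Σ(b_i/K_i) = 12.0 / 4.111 = 2.919 m/day.
In each layer the seepage velocity is v_i = q/n_i, so the layer transit time is t_i = b_i·n_i / q:
  layer 1 (coarse sand): t_1 = 10.0 × 0.27 / 2.919 = 0.9250 d
  layer 2 (fine sand): t_2 = 3.05 × 0.19 / 2.919 = 0.1985 d
  layer 3 (clean gravel): t_3 = 6.86 × 0.28 / 2.919 = 0.6581 d
  layer 4 (weathered basalt): t_4 = 6.85 × 0.10 / 2.919 = 0.2347 d
Total t = Σ t_i = 2.016 days.

2.02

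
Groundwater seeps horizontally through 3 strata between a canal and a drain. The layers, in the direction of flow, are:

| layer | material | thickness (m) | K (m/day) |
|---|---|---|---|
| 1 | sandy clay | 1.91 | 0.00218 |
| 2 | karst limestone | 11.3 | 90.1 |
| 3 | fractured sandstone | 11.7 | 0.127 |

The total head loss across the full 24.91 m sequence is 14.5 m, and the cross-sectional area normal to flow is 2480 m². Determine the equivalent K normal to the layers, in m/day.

0.0257

Flow is perpendicular to layering, so the layers act in series and the equivalent K is the thickness-weighted harmonic mean.
Total thickness L = 1.91 + 11.3 + 11.7 = 24.91 m.
Σ(b_i/K_i) = 1.91/0.00218 + 11.3/90.1 + 11.7/0.127 = 968.4 d.
K_eq = L / Σ(b_i/K_i) = 24.91 / 968.4 = 0.02572 m/day.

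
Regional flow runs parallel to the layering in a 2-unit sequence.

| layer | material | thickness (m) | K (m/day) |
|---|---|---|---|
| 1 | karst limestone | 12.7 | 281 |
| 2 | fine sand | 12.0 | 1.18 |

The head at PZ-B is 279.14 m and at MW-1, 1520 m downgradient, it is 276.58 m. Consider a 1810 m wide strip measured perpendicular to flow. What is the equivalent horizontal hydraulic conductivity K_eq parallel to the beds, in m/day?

Flow is parallel to layering, so each bed carries its own Darcy discharge and the transmissivities add.
Σ(K_i·b_i) = 281×12.7 + 1.18×12.0 = 3583 m²/day.
Total thickness b = 24.70 m, so K_eq = Σ(K_i·b_i)/b = 145.1 m/day.

145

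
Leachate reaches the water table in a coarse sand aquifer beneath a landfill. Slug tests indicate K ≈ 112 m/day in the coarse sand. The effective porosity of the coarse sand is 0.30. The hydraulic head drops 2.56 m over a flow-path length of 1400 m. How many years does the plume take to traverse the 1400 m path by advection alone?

Hydraulic gradient i = Δh / L = 2.56 / 1400 = 0.001829.
Darcy flux q = K · i = 112.0 × 0.001829 = 0.2048 m/day.
Seepage velocity v = q / n_e = 0.2048 / 0.30 = 0.6827 m/day.
Travel time t = L / v = 1400 / 0.6827 = 2051 days = 5.615 years.

5.61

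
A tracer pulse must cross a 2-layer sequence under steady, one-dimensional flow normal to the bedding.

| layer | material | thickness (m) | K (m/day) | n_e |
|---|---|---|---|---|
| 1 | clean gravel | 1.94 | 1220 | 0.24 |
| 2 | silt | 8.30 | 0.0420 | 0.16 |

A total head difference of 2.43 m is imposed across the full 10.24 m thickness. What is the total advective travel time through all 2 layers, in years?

With flow normal to the layers, continuity requires the same specific discharge q through every layer.
Σ(b_i/K_i) = 1.94/1220 + 8.30/0.0420 = 197.6 d.
q = Δh / Σ(b_i/K_i) = 2.43 / 197.6 = 0.01230 m/day.
In each layer the seepage velocity is v_i = q/n_i, so the layer transit time is t_i = b_i·n_i / q:
  layer 1 (clean gravel): t_1 = 1.94 × 0.24 / 0.01230 = 37.87 d
  layer 2 (silt): t_2 = 8.30 × 0.16 / 0.01230 = 108.0 d
Total t = Σ t_i = 145.9 days = 0.3994 years.

0.399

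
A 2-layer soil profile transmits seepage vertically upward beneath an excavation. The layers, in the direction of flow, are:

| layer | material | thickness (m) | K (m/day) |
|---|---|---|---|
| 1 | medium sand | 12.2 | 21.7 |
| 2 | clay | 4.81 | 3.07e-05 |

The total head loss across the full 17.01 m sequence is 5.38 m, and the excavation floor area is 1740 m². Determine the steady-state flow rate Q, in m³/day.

Flow is perpendicular to layering, so the layers act in series and the equivalent K is the thickness-weighted harmonic mean.
Total thickness L = 12.2 + 4.81 = 17.01 m.
Σ(b_i/K_i) = 12.2/21.7 + 4.81/3.07e-05 = 1.567e+05 d.
K_eq = L / Σ(b_i/K_i) = 17.01 / 1.567e+05 = 0.0001086 m/day.
Q = K_eq · A · (Δh/L) = 0.0001086 × 1740 × (5.38/17.01) = 0.05975 m³/day.

0.0597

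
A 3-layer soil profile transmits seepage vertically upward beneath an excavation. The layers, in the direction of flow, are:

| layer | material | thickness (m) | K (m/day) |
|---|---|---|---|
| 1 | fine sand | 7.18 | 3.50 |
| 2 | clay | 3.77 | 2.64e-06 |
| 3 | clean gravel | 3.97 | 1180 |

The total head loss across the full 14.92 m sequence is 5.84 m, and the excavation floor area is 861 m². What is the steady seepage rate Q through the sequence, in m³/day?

0.00352

Flow is perpendicular to layering, so the layers act in series and the equivalent K is the thickness-weighted harmonic mean.
Total thickness L = 7.18 + 3.77 + 3.97 = 14.92 m.
Σ(b_i/K_i) = 7.18/3.50 + 3.77/2.64e-06 + 3.97/1180 = 1.428e+06 d.
K_eq = L / Σ(b_i/K_i) = 14.92 / 1.428e+06 = 1.045e-05 m/day.
Q = K_eq · A · (Δh/L) = 1.045e-05 × 861 × (5.84/14.92) = 0.003521 m³/day.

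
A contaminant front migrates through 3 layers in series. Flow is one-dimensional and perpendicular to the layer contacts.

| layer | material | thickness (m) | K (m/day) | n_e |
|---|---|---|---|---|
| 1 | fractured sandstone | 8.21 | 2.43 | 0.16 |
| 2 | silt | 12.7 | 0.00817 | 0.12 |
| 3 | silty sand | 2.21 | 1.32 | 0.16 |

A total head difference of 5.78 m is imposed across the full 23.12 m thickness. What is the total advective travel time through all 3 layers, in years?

With flow normal to the layers, continuity requires the same specific discharge q through every layer.
Σ(b_i/K_i) = 8.21/2.43 + 12.7/0.00817 + 2.21/1.32 = 1560 d.
q = Δh / Σ(b_i/K_i) = 5.78 / 1560 = 0.003706 m/day.
In each layer the seepage velocity is v_i = q/n_i, so the layer transit time is t_i = b_i·n_i / q:
  layer 1 (fractured sandstone): t_1 = 8.21 × 0.16 / 0.003706 = 354.4 d
  layer 2 (silt): t_2 = 12.7 × 0.12 / 0.003706 = 411.2 d
  layer 3 (silty sand): t_3 = 2.21 × 0.16 / 0.003706 = 95.41 d
Total t = Σ t_i = 861.0 days = 2.357 years.

2.36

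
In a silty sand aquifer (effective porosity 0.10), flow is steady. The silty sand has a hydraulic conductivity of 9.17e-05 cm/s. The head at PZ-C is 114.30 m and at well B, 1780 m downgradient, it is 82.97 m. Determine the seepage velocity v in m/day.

0.0139

Convert K: 9.17e-05 cm/s × 864 = 0.07923 m/day.
Hydraulic gradient i = (114.30 − 82.97) / 1780 = 31.33 / 1780 = 0.01760.
Darcy flux q = K · i = 0.07923 × 0.01760 = 0.001395 m/day.
Seepage velocity v = q / n_e = 0.001395 / 0.10 = 0.01395 m/day.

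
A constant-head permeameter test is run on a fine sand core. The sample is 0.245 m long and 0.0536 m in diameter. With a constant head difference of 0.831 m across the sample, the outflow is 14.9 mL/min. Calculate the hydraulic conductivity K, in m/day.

Cross-sectional area A = π·(d/2)² = π × (0.0536/2)² = 0.002256 m².
Convert discharge: 14.9 mL/min = 2.483e-07 m³/s.
Darcy's law rearranged: K = Q·L / (A·Δh) = 2.483e-07 × 0.245 / (0.002256 × 0.831) = 3.245e-05 m/s = 2.803 m/day.

2.80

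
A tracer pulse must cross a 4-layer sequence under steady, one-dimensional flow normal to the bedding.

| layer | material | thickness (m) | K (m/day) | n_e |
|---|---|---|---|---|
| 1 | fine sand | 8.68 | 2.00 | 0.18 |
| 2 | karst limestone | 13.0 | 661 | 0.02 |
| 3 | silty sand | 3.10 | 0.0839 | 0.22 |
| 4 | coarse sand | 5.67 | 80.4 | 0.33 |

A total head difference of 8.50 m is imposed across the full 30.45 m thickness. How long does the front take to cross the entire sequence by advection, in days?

With flow normal to the layers, continuity requires the same specific discharge q through every layer.
Σ(b_i/K_i) = 8.68/2.00 + 13.0/661 + 3.10/0.0839 + 5.67/80.4 = 41.38 d.
q = Δh / Σ(b_i/K_i) = 8.50 / 41.38 = 0.2054 m/day.
In each layer the seepage velocity is v_i = q/n_i, so the layer transit time is t_i = b_i·n_i / q:
  layer 1 (fine sand): t_1 = 8.68 × 0.18 / 0.2054 = 7.606 d
  layer 2 (karst limestone): t_2 = 13.0 × 0.02 / 0.2054 = 1.266 d
  layer 3 (silty sand): t_3 = 3.10 × 0.22 / 0.2054 = 3.320 d
  layer 4 (coarse sand): t_4 = 5.67 × 0.33 / 0.2054 = 9.109 d
Total t = Σ t_i = 21.30 days.

21.3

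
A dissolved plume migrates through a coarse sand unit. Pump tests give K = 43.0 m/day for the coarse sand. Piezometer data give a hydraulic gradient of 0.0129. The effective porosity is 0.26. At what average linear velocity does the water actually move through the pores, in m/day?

2.13

Hydraulic gradient i = 0.0129.
Darcy flux q = K · i = 43.00 × 0.01290 = 0.5547 m/day.
Seepage velocity v = q / n_e = 0.5547 / 0.26 = 2.133 m/day.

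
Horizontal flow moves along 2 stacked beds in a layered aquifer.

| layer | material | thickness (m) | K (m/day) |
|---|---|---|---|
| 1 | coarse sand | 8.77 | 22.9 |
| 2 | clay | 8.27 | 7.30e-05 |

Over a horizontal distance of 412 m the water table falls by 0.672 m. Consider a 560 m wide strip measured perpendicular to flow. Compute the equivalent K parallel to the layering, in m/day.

Flow is parallel to layering, so each bed carries its own Darcy discharge and the transmissivities add.
Σ(K_i·b_i) = 22.9×8.77 + 7.30e-05×8.27 = 200.8 m²/day.
Total thickness b = 17.04 m, so K_eq = Σ(K_i·b_i)/b = 11.79 m/day.

11.8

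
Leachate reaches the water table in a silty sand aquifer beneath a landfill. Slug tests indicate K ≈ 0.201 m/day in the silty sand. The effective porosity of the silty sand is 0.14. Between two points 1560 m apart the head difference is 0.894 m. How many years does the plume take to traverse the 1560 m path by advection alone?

Hydraulic gradient i = Δh / L = 0.894 / 1560 = 0.0005731.
Darcy flux q = K · i = 0.2010 × 0.0005731 = 0.0001152 m/day.
Seepage velocity v = q / n_e = 0.0001152 / 0.14 = 0.0008228 m/day.
Travel time t = L / v = 1560 / 0.0008228 = 1.896e+06 days = 5191 years.

5190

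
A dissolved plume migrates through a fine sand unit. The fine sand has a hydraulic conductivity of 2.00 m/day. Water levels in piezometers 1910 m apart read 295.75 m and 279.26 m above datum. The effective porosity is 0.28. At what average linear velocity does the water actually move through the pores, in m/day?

0.0617

Hydraulic gradient i = (295.75 − 279.26) / 1910 = 16.49 / 1910 = 0.008634.
Darcy flux q = K · i = 2.000 × 0.008634 = 0.01727 m/day.
Seepage velocity v = q / n_e = 0.01727 / 0.28 = 0.06167 m/day.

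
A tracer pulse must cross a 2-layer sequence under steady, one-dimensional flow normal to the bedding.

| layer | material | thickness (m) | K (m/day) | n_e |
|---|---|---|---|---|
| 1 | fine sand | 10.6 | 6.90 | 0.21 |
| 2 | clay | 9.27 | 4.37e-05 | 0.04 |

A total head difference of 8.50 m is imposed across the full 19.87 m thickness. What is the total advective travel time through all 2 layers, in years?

With flow normal to the layers, continuity requires the same specific discharge q through every layer.
Σ(b_i/K_i) = 10.6/6.90 + 9.27/4.37e-05 = 2.121e+05 d.
q = Δh / Σ(b_i/K_i) = 8.50 / 2.121e+05 = 4.007e-05 m/day.
In each layer the seepage velocity is v_i = q/n_i, so the layer transit time is t_i = b_i·n_i / q:
  layer 1 (fine sand): t_1 = 10.6 × 0.21 / 4.007e-05 = 55553 d
  layer 2 (clay): t_2 = 9.27 × 0.04 / 4.007e-05 = 9254 d
Total t = Σ t_i = 64807 days = 177.4 years.

177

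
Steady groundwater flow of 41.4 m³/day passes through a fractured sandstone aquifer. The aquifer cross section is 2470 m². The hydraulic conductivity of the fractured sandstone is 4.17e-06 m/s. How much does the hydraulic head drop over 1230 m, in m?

Convert K: 4.17e-06 m/s × 86400 = 0.3603 m/day.
From Q = K·A·i, i = Q / (K·A) = 41.4 / (0.3603 × 2470) = 0.04652.
Head loss Δh = i · L = 0.04652 × 1230 = 57.22 m.

57.2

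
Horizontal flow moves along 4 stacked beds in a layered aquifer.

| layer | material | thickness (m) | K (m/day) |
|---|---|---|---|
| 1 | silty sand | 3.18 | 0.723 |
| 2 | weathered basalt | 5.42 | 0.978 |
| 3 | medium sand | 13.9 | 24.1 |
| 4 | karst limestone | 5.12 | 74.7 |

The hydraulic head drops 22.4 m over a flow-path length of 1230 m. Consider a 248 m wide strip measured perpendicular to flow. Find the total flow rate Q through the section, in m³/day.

Flow is parallel to layering, so each bed carries its own Darcy discharge and the transmissivities add.
Σ(K_i·b_i) = 0.723×3.18 + 0.978×5.42 + 24.1×13.9 + 74.7×5.12 = 725.1 m²/day.
Hydraulic gradient i = Δh / L = 22.4 / 1230 = 0.01821.
Q = Σ(K_i·b_i) · W · i = 725.1 × 248 × 0.01821 = 3275 m³/day.

3270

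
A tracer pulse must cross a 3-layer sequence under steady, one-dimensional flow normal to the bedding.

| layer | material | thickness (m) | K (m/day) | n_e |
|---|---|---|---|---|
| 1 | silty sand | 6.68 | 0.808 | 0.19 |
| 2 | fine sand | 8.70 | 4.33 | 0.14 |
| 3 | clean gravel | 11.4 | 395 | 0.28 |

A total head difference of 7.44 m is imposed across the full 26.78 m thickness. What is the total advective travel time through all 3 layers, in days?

With flow normal to the layers, continuity requires the same specific discharge q through every layer.
Σ(b_i/K_i) = 6.68/0.808 + 8.70/4.33 + 11.4/395 = 10.31 d.
q = Δh / Σ(b_i/K_i) = 7.44 / 10.31 = 0.7219 m/day.
In each layer the seepage velocity is v_i = q/n_i, so the layer transit time is t_i = b_i·n_i / q:
  layer 1 (silty sand): t_1 = 6.68 × 0.19 / 0.7219 = 1.758 d
  layer 2 (fine sand): t_2 = 8.70 × 0.14 / 0.7219 = 1.687 d
  layer 3 (clean gravel): t_3 = 11.4 × 0.28 / 0.7219 = 4.421 d
Total t = Σ t_i = 7.866 days.

7.87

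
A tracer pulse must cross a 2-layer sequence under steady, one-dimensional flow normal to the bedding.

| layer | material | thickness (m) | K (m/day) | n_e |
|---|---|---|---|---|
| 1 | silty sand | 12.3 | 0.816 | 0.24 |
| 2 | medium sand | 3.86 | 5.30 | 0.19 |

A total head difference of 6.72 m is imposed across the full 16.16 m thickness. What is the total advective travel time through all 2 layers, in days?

8.67

With flow normal to the layers, continuity requires the same specific discharge q through every layer.
Σ(b_i/K_i) = 12.3/0.816 + 3.86/5.30 = 15.80 d.
q = Δh / Σ(b_i/K_i) = 6.72 / 15.80 = 0.4253 m/day.
In each layer the seepage velocity is v_i = q/n_i, so the layer transit time is t_i = b_i·n_i / q:
  layer 1 (silty sand): t_1 = 12.3 × 0.24 / 0.4253 = 6.942 d
  layer 2 (medium sand): t_2 = 3.86 × 0.19 / 0.4253 = 1.725 d
Total t = Σ t_i = 8.666 days.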